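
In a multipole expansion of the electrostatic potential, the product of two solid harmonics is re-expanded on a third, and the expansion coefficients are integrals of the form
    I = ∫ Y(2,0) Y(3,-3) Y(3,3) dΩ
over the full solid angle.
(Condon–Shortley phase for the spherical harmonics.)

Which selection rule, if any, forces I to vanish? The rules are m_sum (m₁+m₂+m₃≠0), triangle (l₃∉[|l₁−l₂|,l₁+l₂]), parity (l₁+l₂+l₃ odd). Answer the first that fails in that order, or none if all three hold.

Σmᵢ = 0  ✓
l₃∈[|l₁−l₂|,l₁+l₂]=[1,5], have l₃=3  ✓
Σlᵢ = 8 ⇒ even  ✓

none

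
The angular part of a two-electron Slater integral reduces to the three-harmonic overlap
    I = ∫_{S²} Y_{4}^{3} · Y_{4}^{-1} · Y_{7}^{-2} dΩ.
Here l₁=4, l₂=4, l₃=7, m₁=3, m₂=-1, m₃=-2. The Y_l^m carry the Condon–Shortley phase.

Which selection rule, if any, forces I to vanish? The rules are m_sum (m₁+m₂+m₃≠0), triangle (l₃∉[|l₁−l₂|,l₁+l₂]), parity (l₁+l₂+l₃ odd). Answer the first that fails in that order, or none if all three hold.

Σmᵢ = 0  ✓
l₃∈[|l₁−l₂|,l₁+l₂]=[0,8], have l₃=7  ✓
Σlᵢ = 15 ⇒ odd  ✗

parity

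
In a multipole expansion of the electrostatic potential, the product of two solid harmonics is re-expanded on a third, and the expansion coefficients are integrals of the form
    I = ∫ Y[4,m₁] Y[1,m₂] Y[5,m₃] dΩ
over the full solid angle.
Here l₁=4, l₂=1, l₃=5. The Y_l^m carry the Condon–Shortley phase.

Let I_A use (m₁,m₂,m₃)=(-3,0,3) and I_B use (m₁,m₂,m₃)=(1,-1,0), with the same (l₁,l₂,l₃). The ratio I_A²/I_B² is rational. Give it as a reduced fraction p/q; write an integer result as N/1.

8/5

Shared (l₁,l₂,l₃)=(4,1,5): N and (l;000)² cancel in I_A²/I_B².
A: Δ = 0!·8!·2!/11! = 1/495; Racah Σ t=0..0: t=0:+1/5040 = 1/5040; ⇒ 3j(4 1 5; -3 0 3)² = 16/495, sgn +1
B: Δ = 0!·8!·2!/11! = 1/495; Racah Σ t=0..0: t=0:+1/1440 = 1/1440; ⇒ 3j(4 1 5; 1 -1 0)² = 2/99, sgn -1
I_A²/I_B² = (16/495)/(2/99) = 8/5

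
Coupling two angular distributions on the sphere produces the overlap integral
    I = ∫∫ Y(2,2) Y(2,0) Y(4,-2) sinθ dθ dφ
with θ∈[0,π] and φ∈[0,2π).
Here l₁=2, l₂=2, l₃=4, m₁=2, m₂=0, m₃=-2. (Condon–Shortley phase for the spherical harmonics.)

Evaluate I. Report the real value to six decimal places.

0.156078

Checks pass: Σm=0; 8 even; l₃=4∈[0,4].
(2·2+1)(2·2+1)(2·4+1) = 225
Δ: 0! 4! 4! / 9! → 1/630
sum: t=0:+1/16 = 1/16
3j²(2 2 4; 0 0 0) = Δ·Π!·Σ² = 2/35  (sign +1)
sum: t=0:+1/96 = 1/96
3j²(2 2 4; 2 0 -2) = Δ·Π!·Σ² = 1/42  (sign +1)
combine: 4πI² = 225·2/35·1/42 = 15/49
take √, sign +1: I = 0.15607835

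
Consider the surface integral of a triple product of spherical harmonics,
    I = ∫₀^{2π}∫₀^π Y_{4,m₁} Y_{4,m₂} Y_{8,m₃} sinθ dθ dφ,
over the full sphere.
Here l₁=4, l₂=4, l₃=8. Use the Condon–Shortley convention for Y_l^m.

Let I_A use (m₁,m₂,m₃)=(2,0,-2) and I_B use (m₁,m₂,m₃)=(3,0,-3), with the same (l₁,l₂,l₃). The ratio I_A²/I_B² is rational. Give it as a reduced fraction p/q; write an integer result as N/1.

Shared (l₁,l₂,l₃)=(4,4,8): N and (l;000)² cancel in I_A²/I_B².
A: Δ = 0!·8!·8!/17! = 1/218790; Racah Σ t=0..0: t=0:+1/829440 = 1/829440; ⇒ 3j(4 4 8; 2 0 -2)² = 35/2431, sgn +1
B: Δ = 0!·8!·8!/17! = 1/218790; Racah Σ t=0..0: t=0:+1/2903040 = 1/2903040; ⇒ 3j(4 4 8; 3 0 -3)² = 5/663, sgn -1
I_A²/I_B² = (35/2431)/(5/663) = 21/11

21/11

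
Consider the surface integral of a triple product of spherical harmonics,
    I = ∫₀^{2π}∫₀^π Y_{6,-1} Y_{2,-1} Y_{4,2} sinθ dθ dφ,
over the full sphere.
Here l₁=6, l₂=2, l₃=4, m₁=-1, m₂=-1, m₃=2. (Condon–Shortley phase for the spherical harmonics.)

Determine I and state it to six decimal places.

-0.133065

Rules hold: Σm=0, L=12 even, 4≤4≤8.
N = 13·5·9 = 585
Δ = 4!·8!·0!/13! = 1/6435
Racah Σ t=2..2: t=2:+1/2304 = 1/2304
⇒ 3j(6 2 4; 0 0 0)² = 5/143, sgn +1
Racah Σ t=1..1: t=1:−1/8640 = -1/8640
⇒ 3j(6 2 4; -1 -1 2)² = 14/1287, sgn -1
4πI² = N·(3j₀)²·(3jₘ)² = 350/1573
I = -1·√(0.222505/4π) = -0.13306527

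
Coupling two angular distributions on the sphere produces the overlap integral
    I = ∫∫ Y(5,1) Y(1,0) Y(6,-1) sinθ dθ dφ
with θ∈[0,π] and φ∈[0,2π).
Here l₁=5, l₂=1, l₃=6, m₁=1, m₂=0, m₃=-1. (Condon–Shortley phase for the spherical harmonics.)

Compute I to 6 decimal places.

Checks pass: Σm=0; 12 even; l₃=6∈[4,6].
(2·5+1)(2·1+1)(2·6+1) = 429
Δ: 0! 10! 2! / 13! → 1/858
sum: t=0:+1/14400 = 1/14400
3j²(5 1 6; 0 0 0) = Δ·Π!·Σ² = 6/143  (sign +1)
sum: t=0:+1/17280 = 1/17280
3j²(5 1 6; 1 0 -1) = Δ·Π!·Σ² = 35/858  (sign -1)
combine: 4πI² = 429·6/143·35/858 = 105/143
take √, sign -1: I = -0.24172507

-0.241725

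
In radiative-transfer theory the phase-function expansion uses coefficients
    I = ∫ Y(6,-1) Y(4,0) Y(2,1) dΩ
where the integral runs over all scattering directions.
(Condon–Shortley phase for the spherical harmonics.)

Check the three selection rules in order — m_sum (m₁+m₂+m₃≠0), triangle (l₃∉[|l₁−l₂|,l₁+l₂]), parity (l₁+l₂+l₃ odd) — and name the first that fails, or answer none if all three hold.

azimuthal sum: -1 + 0 + 1 = 0  ✓
2 ≤ 2 ≤ 10 (triangle on l)  ✓
L = 6 + 4 + 2 = 12 (even)  ✓

none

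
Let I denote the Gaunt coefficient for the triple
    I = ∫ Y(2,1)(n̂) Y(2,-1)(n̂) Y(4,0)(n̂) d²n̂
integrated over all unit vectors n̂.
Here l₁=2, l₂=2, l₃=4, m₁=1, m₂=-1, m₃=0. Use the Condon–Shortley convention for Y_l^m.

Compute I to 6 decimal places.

Rules hold: Σm=0, L=8 even, 0≤4≤4.
N = 5·5·9 = 225
Δ = 0!·4!·4!/9! = 1/630
Racah Σ t=0..0: t=0:+1/16 = 1/16
⇒ 3j(2 2 4; 0 0 0)² = 2/35, sgn +1
Racah Σ t=0..0: t=0:+1/36 = 1/36
⇒ 3j(2 2 4; 1 -1 0)² = 8/315, sgn +1
4πI² = N·(3j₀)²·(3jₘ)² = 16/49
I = +1·√(0.326531/4π) = 0.16119702

0.161197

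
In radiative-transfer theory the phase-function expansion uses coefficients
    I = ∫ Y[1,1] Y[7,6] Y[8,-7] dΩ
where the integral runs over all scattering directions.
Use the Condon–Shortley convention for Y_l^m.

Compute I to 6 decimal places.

-0.313531

Rules hold: Σm=0, L=16 even, 6≤8≤8.
N = 3·15·17 = 765
Δ = 0!·2!·14!/17! = 1/2040
Racah Σ t=0..0: t=0:+1/25401600 = 1/25401600
⇒ 3j(1 7 8; 0 0 0)² = 8/255, sgn +1
Racah Σ t=0..0: t=0:+1/12454041600 = 1/12454041600
⇒ 3j(1 7 8; 1 6 -7)² = 7/136, sgn -1
4πI² = N·(3j₀)²·(3jₘ)² = 21/17
I = -1·√(1.23529/4π) = -0.31353083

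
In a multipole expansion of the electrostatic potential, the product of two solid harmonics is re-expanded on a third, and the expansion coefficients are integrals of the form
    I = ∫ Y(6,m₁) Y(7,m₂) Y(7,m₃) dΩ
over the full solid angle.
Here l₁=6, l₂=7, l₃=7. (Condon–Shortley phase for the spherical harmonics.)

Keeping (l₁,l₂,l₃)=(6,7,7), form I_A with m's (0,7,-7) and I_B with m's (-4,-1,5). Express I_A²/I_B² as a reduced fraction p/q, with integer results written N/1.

1859/2058

l's match ⇒ only the (l;m) 3-j factors differ between A and B.
A: triangle coeff Δ(6,7,7) = 1/2444321880; Σ_t [6,6]: t=6:+1/20901888000 = 1/20901888000; (3j)²=143/38760 [(6 7 7; 0 7 -7)], sign=+1
B: triangle coeff Δ(6,7,7) = 1/2444321880; Σ_t [4,6]: t=4:+1/49766400 t=5:−1/72576000 t=6:+1/1393459200 = 7/995328000; (3j)²=343/83980 [(6 7 7; -4 -1 5)], sign=+1
I_A²/I_B² = (143/38760)/(343/83980) = 1859/2058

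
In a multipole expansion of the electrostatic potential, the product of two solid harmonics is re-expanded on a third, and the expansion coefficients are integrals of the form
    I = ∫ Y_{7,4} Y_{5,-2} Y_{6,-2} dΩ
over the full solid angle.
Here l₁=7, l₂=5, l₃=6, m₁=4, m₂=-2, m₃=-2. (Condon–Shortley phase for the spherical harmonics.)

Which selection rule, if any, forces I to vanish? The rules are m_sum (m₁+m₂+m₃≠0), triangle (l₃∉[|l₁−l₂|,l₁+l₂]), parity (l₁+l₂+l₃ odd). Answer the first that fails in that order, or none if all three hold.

none

Σmᵢ = 0  ✓
l₃∈[|l₁−l₂|,l₁+l₂]=[2,12], have l₃=6  ✓
Σlᵢ = 18 ⇒ even  ✓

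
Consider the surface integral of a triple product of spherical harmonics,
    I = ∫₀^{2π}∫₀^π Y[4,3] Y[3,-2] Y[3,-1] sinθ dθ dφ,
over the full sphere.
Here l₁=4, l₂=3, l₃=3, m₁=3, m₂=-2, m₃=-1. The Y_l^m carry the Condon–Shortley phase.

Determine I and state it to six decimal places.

-0.095955

Rules hold: Σm=0, L=10 even, 1≤3≤7.
N = 9·7·7 = 441
Δ = 4!·4!·2!/11! = 1/34650
Racah Σ t=1..3: t=1:−1/72 t=2:+1/16 t=3:−1/72 = 5/144
⇒ 3j(4 3 3; 0 0 0)² = 2/77, sgn -1
Racah Σ t=0..1: t=0:+1/144 t=1:−1/288 = 1/288
⇒ 3j(4 3 3; 3 -2 -1)² = 1/99, sgn +1
4πI² = N·(3j₀)²·(3jₘ)² = 14/121
I = -1·√(0.115702/4π) = -0.09595473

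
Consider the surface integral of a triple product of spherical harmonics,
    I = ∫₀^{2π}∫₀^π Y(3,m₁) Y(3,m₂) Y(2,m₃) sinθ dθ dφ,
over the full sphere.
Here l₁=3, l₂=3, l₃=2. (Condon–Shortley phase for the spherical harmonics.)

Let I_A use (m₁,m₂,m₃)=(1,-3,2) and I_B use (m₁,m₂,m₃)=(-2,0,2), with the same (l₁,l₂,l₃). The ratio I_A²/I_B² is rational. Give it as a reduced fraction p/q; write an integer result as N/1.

1/2

l's match ⇒ only the (l;m) 3-j factors differ between A and B.
A: triangle coeff Δ(3,3,2) = 1/3780; Σ_t [0,0]: t=0:+1/96 = 1/96; (3j)²=1/42 [(3 3 2; 1 -3 2)], sign=+1
B: triangle coeff Δ(3,3,2) = 1/3780; Σ_t [3,3]: t=3:−1/24 = -1/24; (3j)²=1/21 [(3 3 2; -2 0 2)], sign=-1
I_A²/I_B² = (1/42)/(1/21) = 1/2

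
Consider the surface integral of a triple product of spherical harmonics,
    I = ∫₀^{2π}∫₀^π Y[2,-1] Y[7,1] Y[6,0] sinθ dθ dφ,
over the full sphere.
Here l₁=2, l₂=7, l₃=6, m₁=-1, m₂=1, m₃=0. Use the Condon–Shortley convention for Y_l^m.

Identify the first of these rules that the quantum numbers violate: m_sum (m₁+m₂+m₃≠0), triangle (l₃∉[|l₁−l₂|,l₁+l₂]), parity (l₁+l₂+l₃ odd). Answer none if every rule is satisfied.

parity

azimuthal sum: -1 + 1 + 0 = 0  ✓
5 ≤ 6 ≤ 9 (triangle on l)  ✓
L = 2 + 7 + 6 = 15 (odd)  ✗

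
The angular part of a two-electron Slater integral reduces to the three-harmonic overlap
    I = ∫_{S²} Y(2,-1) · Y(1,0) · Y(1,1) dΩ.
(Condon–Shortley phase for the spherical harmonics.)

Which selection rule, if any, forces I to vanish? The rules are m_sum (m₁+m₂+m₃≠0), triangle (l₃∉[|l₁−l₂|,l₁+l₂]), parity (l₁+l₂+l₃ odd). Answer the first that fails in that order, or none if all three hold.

none

azimuthal sum: -1 + 0 + 1 = 0  ✓
1 ≤ 1 ≤ 3 (triangle on l)  ✓
L = 2 + 1 + 1 = 4 (even)  ✓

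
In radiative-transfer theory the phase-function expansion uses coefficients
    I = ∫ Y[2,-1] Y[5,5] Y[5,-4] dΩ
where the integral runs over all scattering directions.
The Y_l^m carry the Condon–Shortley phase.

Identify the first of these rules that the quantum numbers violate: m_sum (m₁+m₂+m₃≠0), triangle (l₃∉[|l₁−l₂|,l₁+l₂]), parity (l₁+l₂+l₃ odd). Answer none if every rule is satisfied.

m₁+m₂+m₃ = -1 + 5 − 4 = 0  ✓
triangle: |2−5|=3 ≤ l₃=5 ≤ 2+5=7  ✓
parity: l₁+l₂+l₃ = 12 is even  ✓

none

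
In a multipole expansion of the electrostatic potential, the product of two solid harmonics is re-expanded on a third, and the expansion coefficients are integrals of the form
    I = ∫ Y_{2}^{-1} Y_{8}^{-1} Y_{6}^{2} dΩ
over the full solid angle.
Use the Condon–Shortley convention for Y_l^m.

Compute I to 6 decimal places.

m-sum 0 ✓  L=16 even ✓  6≤6≤10 ✓
Π(2lᵢ+1) = 5×17×13 = 1105
triangle coeff Δ(2,8,6) = 1/30940
Σ_t [2,2]: t=2:+1/2073600 = 1/2073600
(3j)²=28/1105 [(2 8 6; 0 0 0)], sign=+1
Σ_t [3,3]: t=3:−1/5806080 = -1/5806080
(3j)²=9/884 [(2 8 6; -1 -1 2)], sign=-1
⇒ 4πI² = 63/221
I = (-1)√(63/221/(4π)) = -0.15061534

-0.150615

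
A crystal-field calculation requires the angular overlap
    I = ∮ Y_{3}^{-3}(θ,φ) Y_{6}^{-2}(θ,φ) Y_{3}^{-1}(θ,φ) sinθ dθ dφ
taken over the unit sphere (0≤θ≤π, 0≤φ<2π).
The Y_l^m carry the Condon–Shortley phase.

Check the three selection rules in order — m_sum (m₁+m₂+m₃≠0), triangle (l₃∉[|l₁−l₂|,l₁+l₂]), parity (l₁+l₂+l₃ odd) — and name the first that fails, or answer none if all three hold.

m_sum

m₁+m₂+m₃ = -3 − 2 − 1 = -6  ✗
triangle: |3−6|=3 ≤ l₃=3 ≤ 3+6=9
parity: l₁+l₂+l₃ = 12 is even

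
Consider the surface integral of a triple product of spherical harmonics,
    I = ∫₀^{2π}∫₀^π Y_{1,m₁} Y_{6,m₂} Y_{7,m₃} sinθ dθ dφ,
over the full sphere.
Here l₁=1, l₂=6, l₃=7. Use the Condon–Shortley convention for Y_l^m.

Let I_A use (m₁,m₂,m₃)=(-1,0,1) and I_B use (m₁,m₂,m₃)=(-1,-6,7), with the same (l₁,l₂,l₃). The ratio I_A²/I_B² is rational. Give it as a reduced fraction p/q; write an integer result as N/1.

Shared (l₁,l₂,l₃)=(1,6,7): N and (l;000)² cancel in I_A²/I_B².
A: Δ = 0!·2!·12!/15! = 1/1365; Racah Σ t=0..0: t=0:+1/1036800 = 1/1036800; ⇒ 3j(1 6 7; -1 0 1)² = 4/195, sgn +1
B: Δ = 0!·2!·12!/15! = 1/1365; Racah Σ t=0..0: t=0:+1/958003200 = 1/958003200; ⇒ 3j(1 6 7; -1 -6 7)² = 1/15, sgn +1
I_A²/I_B² = (4/195)/(1/15) = 4/13

4/13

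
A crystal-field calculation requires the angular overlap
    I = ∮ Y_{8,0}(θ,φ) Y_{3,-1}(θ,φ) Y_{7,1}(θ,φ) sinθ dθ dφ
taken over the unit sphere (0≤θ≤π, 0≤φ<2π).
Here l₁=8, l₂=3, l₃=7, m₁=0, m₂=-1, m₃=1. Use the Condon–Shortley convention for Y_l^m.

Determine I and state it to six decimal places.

0.011037

m-sum 0 ✓  L=18 even ✓  5≤7≤11 ✓
Π(2lᵢ+1) = 17×7×15 = 1785
triangle coeff Δ(8,3,7) = 1/5290740
Σ_t [1,3]: t=1:−1/7257600 t=2:+1/2073600 t=3:−1/7257600 = 1/4838400
(3j)²=252/20995 [(8 3 7; 0 0 0)], sign=-1
Σ_t [0,2]: t=0:+1/46448640 t=1:−1/3628800 t=2:+1/4147200 = -1/77414400
(3j)²=3/41990 [(8 3 7; 0 -1 1)], sign=-1
⇒ 4πI² = 7938/5185765
I = (+1)√(7938/5185765/(4π)) = 0.01103683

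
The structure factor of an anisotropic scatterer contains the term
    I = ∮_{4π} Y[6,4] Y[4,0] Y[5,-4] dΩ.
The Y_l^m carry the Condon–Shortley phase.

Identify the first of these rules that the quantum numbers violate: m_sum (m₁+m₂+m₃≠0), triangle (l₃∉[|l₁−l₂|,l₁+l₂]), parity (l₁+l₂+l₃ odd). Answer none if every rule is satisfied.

parity

azimuthal sum: 4 + 0 − 4 = 0  ✓
2 ≤ 5 ≤ 10 (triangle on l)  ✓
L = 6 + 4 + 5 = 15 (odd)  ✗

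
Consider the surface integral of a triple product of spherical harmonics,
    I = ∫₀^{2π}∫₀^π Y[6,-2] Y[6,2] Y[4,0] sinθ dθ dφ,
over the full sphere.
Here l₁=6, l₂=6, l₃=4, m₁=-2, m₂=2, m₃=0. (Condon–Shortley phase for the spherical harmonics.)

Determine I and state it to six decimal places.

0.016594

m-sum 0 ✓  L=16 even ✓  0≤4≤12 ✓
Π(2lᵢ+1) = 13×13×9 = 1521
triangle coeff Δ(6,6,4) = 1/15315300
Σ_t [2,6]: t=2:+1/829440 t=3:−1/25920 t=4:+1/9216 t=5:−1/25920 t=6:+1/829440 = 7/207360
(3j)²=28/2431 [(6 6 4; 0 0 0)], sign=+1
Σ_t [4,8]: t=4:+1/331776 t=5:−1/25920 t=6:+1/23040 t=7:−1/181440 t=8:+1/23224320 = 11/4644864
(3j)²=11/55692 [(6 6 4; -2 2 0)], sign=+1
⇒ 4πI² = 1/289
I = (+1)√(1/289/(4π)) = 0.01659381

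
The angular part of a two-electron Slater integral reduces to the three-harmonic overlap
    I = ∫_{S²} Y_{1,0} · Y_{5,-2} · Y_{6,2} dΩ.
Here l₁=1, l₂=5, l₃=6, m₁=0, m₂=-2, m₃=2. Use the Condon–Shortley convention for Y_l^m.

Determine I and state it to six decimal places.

0.231133

m-sum 0 ✓  L=12 even ✓  4≤6≤6 ✓
Π(2lᵢ+1) = 3×11×13 = 429
triangle coeff Δ(1,5,6) = 1/858
Σ_t [0,0]: t=0:+1/14400 = 1/14400
(3j)²=6/143 [(1 5 6; 0 0 0)], sign=+1
Σ_t [0,0]: t=0:+1/30240 = 1/30240
(3j)²=16/429 [(1 5 6; 0 -2 2)], sign=+1
⇒ 4πI² = 96/143
I = (+1)√(96/143/(4π)) = 0.23113338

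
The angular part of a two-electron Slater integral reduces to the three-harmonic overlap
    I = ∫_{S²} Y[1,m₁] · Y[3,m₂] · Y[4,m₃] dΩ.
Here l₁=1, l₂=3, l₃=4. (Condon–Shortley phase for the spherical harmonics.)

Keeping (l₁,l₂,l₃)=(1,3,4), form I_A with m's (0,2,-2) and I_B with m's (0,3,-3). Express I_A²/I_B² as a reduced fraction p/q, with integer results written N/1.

12/7

Same 1,3,4: normalisation and zero-m 3j drop out of the ratio.
A: Δ: 0! 2! 6! / 9! → 1/252; sum: t=0:+1/120 = 1/120; 3j²(1 3 4; 0 2 -2) = Δ·Π!·Σ² = 1/21  (sign +1)
B: Δ: 0! 2! 6! / 9! → 1/252; sum: t=0:+1/720 = 1/720; 3j²(1 3 4; 0 3 -3) = Δ·Π!·Σ² = 1/36  (sign -1)
I_A²/I_B² = (1/21)/(1/36) = 12/7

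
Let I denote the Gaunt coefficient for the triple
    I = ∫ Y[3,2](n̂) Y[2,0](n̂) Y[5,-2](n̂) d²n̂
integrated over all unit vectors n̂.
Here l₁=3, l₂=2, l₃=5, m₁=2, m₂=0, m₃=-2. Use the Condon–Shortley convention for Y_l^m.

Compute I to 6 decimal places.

0.190188

Rules hold: Σm=0, L=10 even, 1≤5≤5.
N = 7·5·11 = 385
Δ = 0!·6!·4!/11! = 1/2310
Racah Σ t=0..0: t=0:+1/144 = 1/144
⇒ 3j(3 2 5; 0 0 0)² = 10/231, sgn -1
Racah Σ t=0..0: t=0:+1/480 = 1/480
⇒ 3j(3 2 5; 2 0 -2)² = 3/110, sgn -1
4πI² = N·(3j₀)²·(3jₘ)² = 5/11
I = +1·√(0.454545/4π) = 0.19018827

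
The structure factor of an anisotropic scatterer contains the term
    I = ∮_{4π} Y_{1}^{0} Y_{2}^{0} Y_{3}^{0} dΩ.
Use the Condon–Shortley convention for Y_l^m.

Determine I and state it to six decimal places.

m-sum 0 ✓  L=6 even ✓  1≤3≤3 ✓
Π(2lᵢ+1) = 3×5×7 = 105
triangle coeff Δ(1,2,3) = 1/105
Σ_t [0,0]: t=0:+1/4 = 1/4
(3j)²=3/35 [(1 2 3; 0 0 0)], sign=-1
(m-triple is (0,0,0) — same symbol as above.)
⇒ 4πI² = 27/35
I = (+1)√(27/35/(4π)) = 0.24776670

0.247767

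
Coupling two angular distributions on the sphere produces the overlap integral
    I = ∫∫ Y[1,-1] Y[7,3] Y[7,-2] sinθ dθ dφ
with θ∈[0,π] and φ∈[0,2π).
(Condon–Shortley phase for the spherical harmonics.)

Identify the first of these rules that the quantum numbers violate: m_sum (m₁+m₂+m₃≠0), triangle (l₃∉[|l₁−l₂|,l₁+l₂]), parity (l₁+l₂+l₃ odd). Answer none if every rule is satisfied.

Σmᵢ = 0  ✓
l₃∈[|l₁−l₂|,l₁+l₂]=[6,8], have l₃=7  ✓
Σlᵢ = 15 ⇒ odd  ✗

parity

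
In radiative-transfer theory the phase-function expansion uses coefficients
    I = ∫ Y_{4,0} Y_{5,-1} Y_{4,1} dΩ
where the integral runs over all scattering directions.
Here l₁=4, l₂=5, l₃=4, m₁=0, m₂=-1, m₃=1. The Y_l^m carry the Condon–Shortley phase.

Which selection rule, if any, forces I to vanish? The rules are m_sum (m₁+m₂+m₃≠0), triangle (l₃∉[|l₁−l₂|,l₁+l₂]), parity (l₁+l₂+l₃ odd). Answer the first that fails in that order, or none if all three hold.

parity

azimuthal sum: 0 − 1 + 1 = 0  ✓
1 ≤ 4 ≤ 9 (triangle on l)  ✓
L = 4 + 5 + 4 = 13 (odd)  ✗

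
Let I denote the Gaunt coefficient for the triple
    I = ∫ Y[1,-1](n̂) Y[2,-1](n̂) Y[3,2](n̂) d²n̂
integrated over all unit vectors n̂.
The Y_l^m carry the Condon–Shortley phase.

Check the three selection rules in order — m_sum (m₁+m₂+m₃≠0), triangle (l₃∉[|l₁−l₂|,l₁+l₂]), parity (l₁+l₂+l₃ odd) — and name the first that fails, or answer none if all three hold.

m₁+m₂+m₃ = -1 − 1 + 2 = 0  ✓
triangle: |1−2|=1 ≤ l₃=3 ≤ 1+2=3  ✓
parity: l₁+l₂+l₃ = 6 is even  ✓

none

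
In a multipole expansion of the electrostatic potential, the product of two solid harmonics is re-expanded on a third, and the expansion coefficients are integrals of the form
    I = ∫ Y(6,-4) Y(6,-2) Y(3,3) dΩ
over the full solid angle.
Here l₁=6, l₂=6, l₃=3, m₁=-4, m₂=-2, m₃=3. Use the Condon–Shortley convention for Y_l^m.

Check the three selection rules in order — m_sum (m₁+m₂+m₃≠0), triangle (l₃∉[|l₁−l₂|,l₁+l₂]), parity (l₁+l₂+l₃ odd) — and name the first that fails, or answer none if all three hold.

m_sum

azimuthal sum: -4 − 2 + 3 = -3  ✗
0 ≤ 3 ≤ 12 (triangle on l)
L = 6 + 6 + 3 = 15 (odd)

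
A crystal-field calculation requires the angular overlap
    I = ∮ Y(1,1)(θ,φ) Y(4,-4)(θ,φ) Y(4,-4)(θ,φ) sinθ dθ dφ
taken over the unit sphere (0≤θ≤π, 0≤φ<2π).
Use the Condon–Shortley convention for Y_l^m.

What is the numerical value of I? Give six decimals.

1 − 4 − 4 = -7 ≠ 0: azimuthal integral kills it; I = 0

0.000000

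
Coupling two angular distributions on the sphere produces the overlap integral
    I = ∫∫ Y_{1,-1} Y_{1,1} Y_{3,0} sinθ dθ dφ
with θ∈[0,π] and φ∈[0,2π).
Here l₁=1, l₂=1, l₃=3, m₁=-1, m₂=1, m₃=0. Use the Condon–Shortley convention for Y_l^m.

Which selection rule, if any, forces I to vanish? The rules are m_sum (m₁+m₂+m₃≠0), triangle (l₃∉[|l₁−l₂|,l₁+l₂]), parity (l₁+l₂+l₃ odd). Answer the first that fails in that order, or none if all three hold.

triangle

azimuthal sum: -1 + 1 + 0 = 0  ✓
0 ≤ 3 ≤ 2 (triangle on l)  ✗
L = 1 + 1 + 3 = 5 (odd)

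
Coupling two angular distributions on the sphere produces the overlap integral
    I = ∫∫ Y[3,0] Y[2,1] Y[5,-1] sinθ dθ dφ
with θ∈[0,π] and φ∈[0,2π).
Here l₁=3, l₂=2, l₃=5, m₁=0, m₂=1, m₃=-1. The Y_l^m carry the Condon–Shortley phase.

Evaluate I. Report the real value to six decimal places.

Checks pass: Σm=0; 10 even; l₃=5∈[1,5].
(2·3+1)(2·2+1)(2·5+1) = 385
Δ: 0! 6! 4! / 11! → 1/2310
sum: t=0:+1/144 = 1/144
3j²(3 2 5; 0 0 0) = Δ·Π!·Σ² = 10/231  (sign -1)
sum: t=0:+1/216 = 1/216
3j²(3 2 5; 0 1 -1) = Δ·Π!·Σ² = 8/231  (sign +1)
combine: 4πI² = 385·10/231·8/231 = 400/693
take √, sign -1: I = -0.21431790

-0.214318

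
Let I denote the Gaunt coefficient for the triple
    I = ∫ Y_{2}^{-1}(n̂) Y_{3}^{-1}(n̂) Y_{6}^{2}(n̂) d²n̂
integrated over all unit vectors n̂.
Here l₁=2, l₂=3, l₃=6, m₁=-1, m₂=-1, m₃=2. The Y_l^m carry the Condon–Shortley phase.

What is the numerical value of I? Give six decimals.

0.000000

triangle: need 1≤l₃≤5, have 6; I=0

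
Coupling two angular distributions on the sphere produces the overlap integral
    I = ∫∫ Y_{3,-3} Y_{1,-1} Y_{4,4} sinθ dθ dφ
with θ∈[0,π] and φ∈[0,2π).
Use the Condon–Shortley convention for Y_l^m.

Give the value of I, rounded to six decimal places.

0.325735

m-sum 0 ✓  L=8 even ✓  2≤4≤4 ✓
Π(2lᵢ+1) = 7×3×9 = 189
triangle coeff Δ(3,1,4) = 1/252
Σ_t [0,0]: t=0:+1/36 = 1/36
(3j)²=4/63 [(3 1 4; 0 0 0)], sign=+1
Σ_t [0,0]: t=0:+1/1440 = 1/1440
(3j)²=1/9 [(3 1 4; -3 -1 4)], sign=+1
⇒ 4πI² = 4/3
I = (+1)√(4/3/(4π)) = 0.32573501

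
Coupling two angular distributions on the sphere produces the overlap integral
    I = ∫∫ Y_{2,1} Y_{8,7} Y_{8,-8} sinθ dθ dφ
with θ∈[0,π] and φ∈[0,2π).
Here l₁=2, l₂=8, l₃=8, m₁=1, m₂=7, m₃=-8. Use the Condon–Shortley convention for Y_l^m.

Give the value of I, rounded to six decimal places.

m-sum 0 ✓  L=18 even ✓  6≤8≤10 ✓
Π(2lᵢ+1) = 5×17×17 = 1445
triangle coeff Δ(2,8,8) = 1/348840
Σ_t [0,2]: t=0:+1/116121600 t=1:−1/25401600 t=2:+1/116121600 = -1/45158400
(3j)²=24/1615 [(2 8 8; 0 0 0)], sign=-1
Σ_t [1,1]: t=1:−1/174356582400 = -1/174356582400
(3j)²=5/323 [(2 8 8; 1 7 -8)], sign=-1
⇒ 4πI² = 120/361
I = (+1)√(120/361/(4π)) = 0.16264177

0.162642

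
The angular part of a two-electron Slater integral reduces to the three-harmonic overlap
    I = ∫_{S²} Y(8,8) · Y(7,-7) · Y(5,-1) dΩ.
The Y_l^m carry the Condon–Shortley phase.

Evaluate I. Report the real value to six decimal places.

m-sum 0 ✓  L=20 even ✓  1≤5≤15 ✓
Π(2lᵢ+1) = 17×15×11 = 2805
triangle coeff Δ(8,7,5) = 1/814773960
Σ_t [3,7]: t=3:−1/87091200 t=4:+1/4976640 t=5:−1/2073600 t=6:+1/4976640 t=7:−1/87091200 = -1/9676800
(3j)²=360/46189 [(8 7 5; 0 0 0)], sign=+1
Σ_t [0,0]: t=0:+1/62705664000 = 1/62705664000
(3j)²=143/14535 [(8 7 5; 8 -7 -1)], sign=+1
⇒ 4πI² = 1320/6137
I = (+1)√(1320/6137/(4π)) = 0.13082898

0.130829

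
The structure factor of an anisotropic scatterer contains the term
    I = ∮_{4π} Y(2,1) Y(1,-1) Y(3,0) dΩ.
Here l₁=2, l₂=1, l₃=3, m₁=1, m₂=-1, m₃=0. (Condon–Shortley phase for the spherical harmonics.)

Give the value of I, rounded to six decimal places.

0.143048

m-sum 0 ✓  L=6 even ✓  1≤3≤3 ✓
Π(2lᵢ+1) = 5×3×7 = 105
triangle coeff Δ(2,1,3) = 1/105
Σ_t [0,0]: t=0:+1/4 = 1/4
(3j)²=3/35 [(2 1 3; 0 0 0)], sign=-1
Σ_t [0,0]: t=0:+1/12 = 1/12
(3j)²=1/35 [(2 1 3; 1 -1 0)], sign=-1
⇒ 4πI² = 9/35
I = (+1)√(9/35/(4π)) = 0.14304817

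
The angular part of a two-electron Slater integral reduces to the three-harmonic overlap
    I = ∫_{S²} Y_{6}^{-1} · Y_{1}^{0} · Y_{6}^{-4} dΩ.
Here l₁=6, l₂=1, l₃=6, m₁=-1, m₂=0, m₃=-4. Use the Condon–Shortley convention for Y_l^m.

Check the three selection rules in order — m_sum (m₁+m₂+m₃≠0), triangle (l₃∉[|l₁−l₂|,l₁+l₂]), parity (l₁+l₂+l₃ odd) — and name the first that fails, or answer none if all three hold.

m₁+m₂+m₃ = -1 + 0 − 4 = -5  ✗
triangle: |6−1|=5 ≤ l₃=6 ≤ 6+1=7
parity: l₁+l₂+l₃ = 13 is odd

m_sum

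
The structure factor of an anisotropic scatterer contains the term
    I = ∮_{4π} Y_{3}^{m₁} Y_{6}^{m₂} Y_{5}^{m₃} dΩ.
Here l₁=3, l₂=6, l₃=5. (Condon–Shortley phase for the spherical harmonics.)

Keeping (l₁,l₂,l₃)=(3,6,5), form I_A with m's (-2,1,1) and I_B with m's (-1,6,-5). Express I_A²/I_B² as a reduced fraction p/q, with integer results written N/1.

Shared (l₁,l₂,l₃)=(3,6,5): N and (l;000)² cancel in I_A²/I_B².
A: Δ = 4!·2!·8!/15! = 1/675675; Racah Σ t=3..4: t=3:−1/6912 t=4:+1/17280 = -1/11520; ⇒ 3j(3 6 5; -2 1 1)² = 2/143, sgn -1
B: Δ = 4!·2!·8!/15! = 1/675675; Racah Σ t=4..4: t=4:+1/1935360 = 1/1935360; ⇒ 3j(3 6 5; -1 6 -5)² = 3/91, sgn +1
I_A²/I_B² = (2/143)/(3/91) = 14/33

14/33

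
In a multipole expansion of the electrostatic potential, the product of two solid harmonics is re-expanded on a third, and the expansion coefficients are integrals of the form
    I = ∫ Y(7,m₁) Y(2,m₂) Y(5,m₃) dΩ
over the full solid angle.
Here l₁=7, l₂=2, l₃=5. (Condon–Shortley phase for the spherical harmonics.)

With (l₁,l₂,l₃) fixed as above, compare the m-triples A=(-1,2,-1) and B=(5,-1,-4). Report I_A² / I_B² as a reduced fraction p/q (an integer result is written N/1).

7/44

l's match ⇒ only the (l;m) 3-j factors differ between A and B.
A: triangle coeff Δ(7,2,5) = 1/15015; Σ_t [4,4]: t=4:+1/414720 = 1/414720; (3j)²=2/429 [(7 2 5; -1 2 -1)], sign=+1
B: triangle coeff Δ(7,2,5) = 1/15015; Σ_t [1,1]: t=1:−1/2177280 = -1/2177280; (3j)²=8/273 [(7 2 5; 5 -1 -4)], sign=+1
I_A²/I_B² = (2/429)/(8/273) = 7/44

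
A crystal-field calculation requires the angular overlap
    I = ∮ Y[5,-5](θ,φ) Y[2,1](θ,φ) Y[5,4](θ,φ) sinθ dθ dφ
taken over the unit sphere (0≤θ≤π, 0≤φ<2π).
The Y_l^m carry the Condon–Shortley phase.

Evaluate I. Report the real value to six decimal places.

-0.187924

Rules hold: Σm=0, L=12 even, 3≤5≤7.
N = 11·5·11 = 605
Δ = 2!·8!·2!/13! = 1/38610
Racah Σ t=0..2: t=0:+1/2880 t=1:−1/576 t=2:+1/2880 = -1/960
⇒ 3j(5 2 5; 0 0 0)² = 10/429, sgn +1
Racah Σ t=2..2: t=2:+1/80640 = 1/80640
⇒ 3j(5 2 5; -5 1 4)² = 9/286, sgn -1
4πI² = N·(3j₀)²·(3jₘ)² = 75/169
I = -1·√(0.443787/4π) = -0.18792404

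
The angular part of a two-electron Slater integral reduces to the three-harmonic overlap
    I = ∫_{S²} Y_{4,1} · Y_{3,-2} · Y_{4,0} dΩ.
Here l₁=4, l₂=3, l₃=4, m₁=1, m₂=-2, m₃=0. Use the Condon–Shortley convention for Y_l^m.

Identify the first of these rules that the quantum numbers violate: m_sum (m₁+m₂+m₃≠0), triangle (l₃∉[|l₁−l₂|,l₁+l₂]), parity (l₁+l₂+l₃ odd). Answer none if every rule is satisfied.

m_sum

azimuthal sum: 1 − 2 + 0 = -1  ✗
1 ≤ 4 ≤ 7 (triangle on l)
L = 4 + 3 + 4 = 11 (odd)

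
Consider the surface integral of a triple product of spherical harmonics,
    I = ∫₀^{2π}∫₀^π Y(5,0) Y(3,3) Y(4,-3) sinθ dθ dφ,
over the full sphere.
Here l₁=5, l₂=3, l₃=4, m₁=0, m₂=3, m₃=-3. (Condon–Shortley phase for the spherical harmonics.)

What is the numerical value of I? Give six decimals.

-0.098140

Rules hold: Σm=0, L=12 even, 2≤4≤8.
N = 11·7·9 = 693
Δ = 4!·6!·2!/13! = 1/180180
Racah Σ t=1..3: t=1:−1/576 t=2:+1/144 t=3:−1/576 = 1/288
⇒ 3j(5 3 4; 0 0 0)² = 20/1001, sgn +1
Racah Σ t=4..4: t=4:+1/5760 = 1/5760
⇒ 3j(5 3 4; 0 3 -3)² = 5/572, sgn -1
4πI² = N·(3j₀)²·(3jₘ)² = 225/1859
I = -1·√(0.121033/4π) = -0.09814013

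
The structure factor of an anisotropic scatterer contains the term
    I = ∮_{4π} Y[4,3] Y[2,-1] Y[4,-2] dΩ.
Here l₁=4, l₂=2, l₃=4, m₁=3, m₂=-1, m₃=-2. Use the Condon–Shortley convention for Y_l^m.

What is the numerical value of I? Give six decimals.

Checks pass: Σm=0; 10 even; l₃=4∈[2,6].
(2·4+1)(2·2+1)(2·4+1) = 405
Δ: 2! 6! 2! / 11! → 1/13860
sum: t=0:+1/192 t=1:−1/36 t=2:+1/192 = -5/288
3j²(4 2 4; 0 0 0) = Δ·Π!·Σ² = 20/693  (sign -1)
sum: t=0:+1/240 t=1:−1/1440 = 1/288
3j²(4 2 4; 3 -1 -2) = Δ·Π!·Σ² = 5/132  (sign +1)
combine: 4πI² = 405·20/693·5/132 = 375/847
take √, sign -1: I = -0.18770204

-0.187702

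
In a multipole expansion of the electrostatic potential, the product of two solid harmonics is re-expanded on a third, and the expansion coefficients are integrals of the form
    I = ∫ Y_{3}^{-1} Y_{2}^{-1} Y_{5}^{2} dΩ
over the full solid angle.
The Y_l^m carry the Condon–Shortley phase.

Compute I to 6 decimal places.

0.245532

Rules hold: Σm=0, L=10 even, 1≤5≤5.
N = 7·5·11 = 385
Δ = 0!·6!·4!/11! = 1/2310
Racah Σ t=0..0: t=0:+1/144 = 1/144
⇒ 3j(3 2 5; 0 0 0)² = 10/231, sgn -1
Racah Σ t=0..0: t=0:+1/288 = 1/288
⇒ 3j(3 2 5; -1 -1 2)² = 1/22, sgn -1
4πI² = N·(3j₀)²·(3jₘ)² = 25/33
I = +1·√(0.757576/4π) = 0.24553200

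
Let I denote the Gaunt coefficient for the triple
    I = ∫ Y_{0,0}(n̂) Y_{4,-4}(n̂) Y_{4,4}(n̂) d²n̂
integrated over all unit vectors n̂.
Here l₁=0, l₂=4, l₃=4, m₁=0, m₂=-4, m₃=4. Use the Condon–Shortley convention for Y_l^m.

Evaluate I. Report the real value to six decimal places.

0.282095

Checks pass: Σm=0; 8 even; l₃=4∈[4,4].
(2·0+1)(2·4+1)(2·4+1) = 81
Δ: 0! 0! 8! / 9! → 1/9
sum: t=0:+1/576 = 1/576
3j²(0 4 4; 0 0 0) = Δ·Π!·Σ² = 1/9  (sign +1)
sum: t=0:+1/40320 = 1/40320
3j²(0 4 4; 0 -4 4) = Δ·Π!·Σ² = 1/9  (sign +1)
combine: 4πI² = 81·1/9·1/9 = 1/1
take √, sign +1: I = 0.28209479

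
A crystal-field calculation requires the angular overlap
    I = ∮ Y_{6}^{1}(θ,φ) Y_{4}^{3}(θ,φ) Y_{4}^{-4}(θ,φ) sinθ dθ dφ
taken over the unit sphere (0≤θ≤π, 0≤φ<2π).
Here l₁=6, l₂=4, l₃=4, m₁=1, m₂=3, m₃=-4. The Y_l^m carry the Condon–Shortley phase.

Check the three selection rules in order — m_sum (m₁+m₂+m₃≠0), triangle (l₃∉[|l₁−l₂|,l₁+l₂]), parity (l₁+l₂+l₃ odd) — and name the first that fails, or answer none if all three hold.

none

Σmᵢ = 0  ✓
l₃∈[|l₁−l₂|,l₁+l₂]=[2,10], have l₃=4  ✓
Σlᵢ = 14 ⇒ even  ✓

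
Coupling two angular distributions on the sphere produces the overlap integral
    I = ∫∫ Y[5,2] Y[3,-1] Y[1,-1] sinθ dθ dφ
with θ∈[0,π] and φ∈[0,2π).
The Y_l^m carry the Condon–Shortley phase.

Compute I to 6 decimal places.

triangle: need 2≤l₃≤8, have 1; I=0

0.000000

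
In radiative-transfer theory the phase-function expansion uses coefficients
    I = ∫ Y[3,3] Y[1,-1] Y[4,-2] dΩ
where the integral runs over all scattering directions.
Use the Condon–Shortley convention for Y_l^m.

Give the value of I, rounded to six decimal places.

m-sum 0 ✓  L=8 even ✓  2≤4≤4 ✓
Π(2lᵢ+1) = 7×3×9 = 189
triangle coeff Δ(3,1,4) = 1/252
Σ_t [0,0]: t=0:+1/36 = 1/36
(3j)²=4/63 [(3 1 4; 0 0 0)], sign=+1
Σ_t [0,0]: t=0:+1/1440 = 1/1440
(3j)²=1/252 [(3 1 4; 3 -1 -2)], sign=+1
⇒ 4πI² = 1/21
I = (+1)√(1/21/(4π)) = 0.06155813

0.061558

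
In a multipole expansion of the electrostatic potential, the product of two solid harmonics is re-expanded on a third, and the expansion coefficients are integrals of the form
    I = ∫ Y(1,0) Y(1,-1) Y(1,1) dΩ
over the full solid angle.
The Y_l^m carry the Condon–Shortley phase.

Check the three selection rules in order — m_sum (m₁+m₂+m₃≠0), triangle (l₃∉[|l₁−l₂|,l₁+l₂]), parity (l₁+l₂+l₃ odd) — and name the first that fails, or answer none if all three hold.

parity

m₁+m₂+m₃ = 0 − 1 + 1 = 0  ✓
triangle: |1−1|=0 ≤ l₃=1 ≤ 1+1=2  ✓
parity: l₁+l₂+l₃ = 3 is odd  ✗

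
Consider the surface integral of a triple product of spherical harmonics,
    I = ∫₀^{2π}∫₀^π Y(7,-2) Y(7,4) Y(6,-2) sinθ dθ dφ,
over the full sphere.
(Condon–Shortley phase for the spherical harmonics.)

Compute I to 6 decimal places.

0.105836

Rules hold: Σm=0, L=20 even, 0≤6≤14.
N = 15·15·13 = 2925
Δ = 8!·6!·6!/21! = 1/2444321880
Racah Σ t=1..7: t=1:−1/2612736000 t=2:+1/20736000 t=3:−1/1658880 t=4:+1/746496 t=5:−1/1658880 t=6:+1/20736000 t=7:−1/2612736000 = 1/4354560
⇒ 3j(7 7 6; 0 0 0)² = 1000/138567, sgn +1
Racah Σ t=5..8: t=5:−1/24883200 t=6:+1/6220800 t=7:−1/11612160 t=8:+1/174182400 = 1/24883200
⇒ 3j(7 7 6; -2 4 -2)² = 28/4199, sgn +1
4πI² = N·(3j₀)²·(3jₘ)² = 2100000/14919047
I = +1·√(0.14076/4π) = 0.10583618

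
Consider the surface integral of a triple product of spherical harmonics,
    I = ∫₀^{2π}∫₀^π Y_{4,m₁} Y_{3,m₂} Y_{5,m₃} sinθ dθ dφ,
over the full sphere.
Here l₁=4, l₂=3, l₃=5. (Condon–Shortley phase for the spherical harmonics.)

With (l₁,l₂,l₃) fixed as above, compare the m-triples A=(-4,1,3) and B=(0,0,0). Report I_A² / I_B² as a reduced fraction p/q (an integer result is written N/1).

98/75

Shared (l₁,l₂,l₃)=(4,3,5): N and (l;000)² cancel in I_A²/I_B².
A: Δ = 2!·6!·4!/13! = 1/180180; Racah Σ t=2..2: t=2:+1/5760 = 1/5760; ⇒ 3j(4 3 5; -4 1 3)² = 56/2145, sgn +1
B: Δ = 2!·6!·4!/13! = 1/180180; Racah Σ t=0..2: t=0:+1/576 t=1:−1/144 t=2:+1/576 = -1/288; ⇒ 3j(4 3 5; 0 0 0)² = 20/1001, sgn +1
I_A²/I_B² = (56/2145)/(20/1001) = 98/75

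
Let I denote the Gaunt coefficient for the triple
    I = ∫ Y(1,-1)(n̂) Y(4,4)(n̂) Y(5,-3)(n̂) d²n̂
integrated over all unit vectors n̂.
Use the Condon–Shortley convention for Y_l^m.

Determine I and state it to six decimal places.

Rules hold: Σm=0, L=10 even, 3≤5≤5.
N = 3·9·11 = 297
Δ = 0!·2!·8!/11! = 1/495
Racah Σ t=0..0: t=0:+1/576 = 1/576
⇒ 3j(1 4 5; 0 0 0)² = 5/99, sgn -1
Racah Σ t=0..0: t=0:+1/80640 = 1/80640
⇒ 3j(1 4 5; -1 4 -3)² = 1/495, sgn +1
4πI² = N·(3j₀)²·(3jₘ)² = 1/33
I = -1·√(0.030303/4π) = -0.04910640

-0.049106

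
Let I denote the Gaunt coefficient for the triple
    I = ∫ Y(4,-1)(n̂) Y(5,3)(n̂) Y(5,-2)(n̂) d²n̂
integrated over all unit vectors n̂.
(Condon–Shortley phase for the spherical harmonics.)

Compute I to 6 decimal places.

m-sum 0 ✓  L=14 even ✓  1≤5≤9 ✓
Π(2lᵢ+1) = 9×11×11 = 1089
triangle coeff Δ(4,5,5) = 1/3153150
Σ_t [0,4]: t=0:+1/69120 t=1:−1/1728 t=2:+1/576 t=3:−1/1728 t=4:+1/69120 = 7/11520
(3j)²=2/143 [(4 5 5; 0 0 0)], sign=-1
Σ_t [2,4]: t=2:+1/17280 t=3:−1/2880 t=4:+1/6912 = -1/6912
(3j)²=5/429 [(4 5 5; -1 3 -2)], sign=+1
⇒ 4πI² = 30/169
I = (-1)√(30/169/(4π)) = -0.11885360

-0.118854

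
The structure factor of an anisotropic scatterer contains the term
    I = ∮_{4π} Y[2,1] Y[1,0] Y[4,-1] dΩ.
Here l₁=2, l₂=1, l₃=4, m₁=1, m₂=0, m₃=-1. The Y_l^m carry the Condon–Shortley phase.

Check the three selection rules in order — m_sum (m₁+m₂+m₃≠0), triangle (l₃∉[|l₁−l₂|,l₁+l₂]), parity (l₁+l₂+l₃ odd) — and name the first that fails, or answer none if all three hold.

triangle

m₁+m₂+m₃ = 1 + 0 − 1 = 0  ✓
triangle: |2−1|=1 ≤ l₃=4 ≤ 2+1=3  ✗
parity: l₁+l₂+l₃ = 7 is odd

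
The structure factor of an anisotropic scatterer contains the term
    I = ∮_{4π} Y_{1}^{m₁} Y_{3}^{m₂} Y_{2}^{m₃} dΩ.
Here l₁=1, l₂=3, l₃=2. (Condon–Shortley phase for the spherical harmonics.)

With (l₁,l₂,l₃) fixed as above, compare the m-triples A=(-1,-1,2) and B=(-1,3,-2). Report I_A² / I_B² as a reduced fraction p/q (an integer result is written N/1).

l's match ⇒ only the (l;m) 3-j factors differ between A and B.
A: triangle coeff Δ(1,3,2) = 1/105; Σ_t [2,2]: t=2:+1/48 = 1/48; (3j)²=1/105 [(1 3 2; -1 -1 2)], sign=+1
B: triangle coeff Δ(1,3,2) = 1/105; Σ_t [2,2]: t=2:+1/48 = 1/48; (3j)²=1/7 [(1 3 2; -1 3 -2)], sign=+1
I_A²/I_B² = (1/105)/(1/7) = 1/15

1/15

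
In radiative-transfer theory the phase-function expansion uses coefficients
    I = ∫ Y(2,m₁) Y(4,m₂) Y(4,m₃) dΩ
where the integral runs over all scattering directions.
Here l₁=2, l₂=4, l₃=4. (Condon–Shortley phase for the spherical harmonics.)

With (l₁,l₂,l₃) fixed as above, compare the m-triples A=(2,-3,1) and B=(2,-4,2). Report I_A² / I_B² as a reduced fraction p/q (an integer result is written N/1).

Same 2,4,4: normalisation and zero-m 3j drop out of the ratio.
A: Δ: 2! 2! 6! / 11! → 1/13860; sum: t=0:+1/480 = 1/480; 3j²(2 4 4; 2 -3 1) = Δ·Π!·Σ² = 3/110  (sign -1)
B: Δ: 2! 2! 6! / 11! → 1/13860; sum: t=0:+1/2880 = 1/2880; 3j²(2 4 4; 2 -4 2) = Δ·Π!·Σ² = 2/165  (sign +1)
I_A²/I_B² = (3/110)/(2/165) = 9/4

9/4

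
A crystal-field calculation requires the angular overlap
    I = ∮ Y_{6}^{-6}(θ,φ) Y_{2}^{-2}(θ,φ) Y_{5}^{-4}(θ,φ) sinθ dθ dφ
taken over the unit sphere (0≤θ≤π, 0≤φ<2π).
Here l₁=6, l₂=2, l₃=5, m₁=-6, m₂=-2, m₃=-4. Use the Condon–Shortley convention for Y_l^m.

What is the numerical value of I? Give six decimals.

m-sum = -6 − 2 − 4 = -12 ≠ 0 ⇒ I = 0

0.000000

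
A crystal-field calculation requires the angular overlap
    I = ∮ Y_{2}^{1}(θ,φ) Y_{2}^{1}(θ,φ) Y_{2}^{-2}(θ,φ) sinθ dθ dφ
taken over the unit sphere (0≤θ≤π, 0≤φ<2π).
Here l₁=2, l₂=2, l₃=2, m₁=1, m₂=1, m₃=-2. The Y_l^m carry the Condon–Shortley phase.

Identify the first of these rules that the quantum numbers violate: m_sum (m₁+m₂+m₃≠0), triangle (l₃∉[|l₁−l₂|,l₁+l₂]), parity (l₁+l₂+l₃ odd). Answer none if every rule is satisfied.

none

m₁+m₂+m₃ = 1 + 1 − 2 = 0  ✓
triangle: |2−2|=0 ≤ l₃=2 ≤ 2+2=4  ✓
parity: l₁+l₂+l₃ = 6 is even  ✓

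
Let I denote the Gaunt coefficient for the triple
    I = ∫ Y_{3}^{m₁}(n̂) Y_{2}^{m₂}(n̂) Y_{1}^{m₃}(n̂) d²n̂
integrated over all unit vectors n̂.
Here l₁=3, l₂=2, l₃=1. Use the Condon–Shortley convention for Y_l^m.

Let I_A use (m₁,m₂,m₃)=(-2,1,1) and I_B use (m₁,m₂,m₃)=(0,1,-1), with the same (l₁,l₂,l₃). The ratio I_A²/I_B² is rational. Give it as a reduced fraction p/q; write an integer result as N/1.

Same 3,2,1: normalisation and zero-m 3j drop out of the ratio.
A: Δ: 4! 2! 0! / 7! → 1/105; sum: t=3:−1/12 = -1/12; 3j²(3 2 1; -2 1 1) = Δ·Π!·Σ² = 2/21  (sign -1)
B: Δ: 4! 2! 0! / 7! → 1/105; sum: t=3:−1/12 = -1/12; 3j²(3 2 1; 0 1 -1) = Δ·Π!·Σ² = 1/35  (sign -1)
I_A²/I_B² = (2/21)/(1/35) = 10/3

10/3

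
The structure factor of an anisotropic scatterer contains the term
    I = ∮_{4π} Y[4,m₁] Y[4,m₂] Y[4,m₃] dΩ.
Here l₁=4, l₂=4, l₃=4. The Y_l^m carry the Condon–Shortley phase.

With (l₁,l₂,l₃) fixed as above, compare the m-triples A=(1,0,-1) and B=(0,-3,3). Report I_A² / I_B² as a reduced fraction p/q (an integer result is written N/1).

9/49

Same 4,4,4: normalisation and zero-m 3j drop out of the ratio.
A: Δ: 4! 4! 4! / 13! → 1/450450; sum: t=0:+1/3456 t=1:−1/144 t=2:+1/96 t=3:−1/864 = 1/384; 3j²(4 4 4; 1 0 -1) = Δ·Π!·Σ² = 9/2002  (sign -1)
B: Δ: 4! 4! 4! / 13! → 1/450450; sum: t=0:+1/3456 t=1:−1/864 = -1/1152; 3j²(4 4 4; 0 -3 3) = Δ·Π!·Σ² = 7/286  (sign +1)
I_A²/I_B² = (9/2002)/(7/286) = 9/49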